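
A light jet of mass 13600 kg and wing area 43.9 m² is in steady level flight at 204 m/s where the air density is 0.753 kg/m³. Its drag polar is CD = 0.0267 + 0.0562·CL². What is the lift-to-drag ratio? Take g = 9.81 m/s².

L/D = 6.73

Weight W = mg = 13600 × 9.81 = 1.3342×10^5 N; in level flight L = W.
q = ½ρv² = ½ × 0.753 × 204² = 15670 Pa.
CL = 2W/(ρv²S) = 2×1.3342×10^5/(0.753×204²×43.9) = 0.194.
CD = 0.0267 + 0.0562 × 0.194² = 0.02881.
L/D = CL/CD = 0.194 / 0.02881 = 6.73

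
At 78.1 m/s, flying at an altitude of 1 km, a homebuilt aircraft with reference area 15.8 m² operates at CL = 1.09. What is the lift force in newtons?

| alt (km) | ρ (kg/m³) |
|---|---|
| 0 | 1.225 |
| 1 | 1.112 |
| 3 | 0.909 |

L = 58400 N

At 1 km, from the table: ρ = 1.112 kg/m³.
Dynamic pressure q = ½ρv² = ½ × 1.112 × 78.1² = 3391 Pa.
L = q·S·CL = 3391 × 15.8 × 1.09 = 58400 N ≈ 58.4 kN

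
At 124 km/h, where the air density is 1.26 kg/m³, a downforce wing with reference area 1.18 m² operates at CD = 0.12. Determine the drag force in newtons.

Convert speed: v = 124 km/h ÷ 3.6 = 34.44 m/s.
D = ½ρv²S·CD = ½ × 1.26 × 34.44² × 1.18 × 0.12 = 106 N

D = 106 N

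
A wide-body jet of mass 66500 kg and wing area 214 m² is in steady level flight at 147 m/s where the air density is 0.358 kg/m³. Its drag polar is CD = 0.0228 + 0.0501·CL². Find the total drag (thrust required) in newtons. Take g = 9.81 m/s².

Weight W = mg = 66500 × 9.81 = 6.5236×10^5 N; in level flight L = W.
Dynamic pressure q = 0.5 × 0.358 × 147² = 3868 Pa.
Required CL = L/(qS) = 6.5236×10^5/(3868·214) = 0.7881.
CD = 0.0228 + 0.0501 × 0.7881² = 0.05392.
D = q·S·CD = 3868 × 214 × 0.05392 = 44630 N

D = 44600 N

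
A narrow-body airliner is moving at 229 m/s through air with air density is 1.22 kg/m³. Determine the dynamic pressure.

q = 32000 Pa

q = ½ρv² = ½ × 1.22 × 229² = 32000 Pa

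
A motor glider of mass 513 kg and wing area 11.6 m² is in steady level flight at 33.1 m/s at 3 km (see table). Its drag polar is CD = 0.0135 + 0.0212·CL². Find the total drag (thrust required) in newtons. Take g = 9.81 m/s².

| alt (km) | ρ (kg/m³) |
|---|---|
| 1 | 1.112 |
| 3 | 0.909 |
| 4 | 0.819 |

D = 171 N

At 3 km, from the table: ρ = 0.909 kg/m³.
In steady level flight, lift balances weight: W = mg = 513 × 9.81 = 5032.5 N.
q = ½ρv² = ½ × 0.909 × 33.1² = 498 Pa.
CL = W/(q·S) = 5032.5 / (498 × 11.6) = 0.8712.
CD = 0.0135 + 0.0212 × 0.8712² = 0.02959.
D = q·S·CD = 498 × 11.6 × 0.02959 = 170.9 N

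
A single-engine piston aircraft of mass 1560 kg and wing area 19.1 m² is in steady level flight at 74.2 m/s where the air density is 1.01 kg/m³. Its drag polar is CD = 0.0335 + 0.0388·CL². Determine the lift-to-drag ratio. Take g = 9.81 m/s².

In steady level flight, lift balances weight: W = mg = 1560 × 9.81 = 15304 N.
q = ½ρv² = ½ × 1.01 × 74.2² = 2780 Pa.
CL = 2W/(ρv²S) = 2×15304/(1.01×74.2²×19.1) = 0.2882.
CD = 0.0335 + 0.0388 × 0.2882² = 0.03672.
L/D = CL/CD = 0.2882 / 0.03672 = 7.85

L/D = 7.85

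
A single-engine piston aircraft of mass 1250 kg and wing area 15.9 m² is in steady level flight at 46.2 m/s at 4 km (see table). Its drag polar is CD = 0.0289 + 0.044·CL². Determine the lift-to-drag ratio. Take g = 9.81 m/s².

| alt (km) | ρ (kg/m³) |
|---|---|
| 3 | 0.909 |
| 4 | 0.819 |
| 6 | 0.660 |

L/D = 14

At 4 km, from the table: ρ = 0.819 kg/m³.
Weight W = mg = 1250 × 9.81 = 12262 N; in level flight L = W.
Dynamic pressure q = 0.5 × 0.819 × 46.2² = 874.1 Pa.
CL = W/(q·S) = 12262 / (874.1 × 15.9) = 0.8824.
CD = 0.0289 + 0.044 × 0.8824² = 0.06316.
L/D = CL/CD = 0.8824 / 0.06316 = 14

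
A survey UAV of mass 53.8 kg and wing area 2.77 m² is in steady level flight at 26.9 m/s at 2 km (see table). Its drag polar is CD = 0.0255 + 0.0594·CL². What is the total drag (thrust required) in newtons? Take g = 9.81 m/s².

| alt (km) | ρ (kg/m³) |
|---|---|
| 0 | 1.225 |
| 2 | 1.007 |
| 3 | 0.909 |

At 2 km, from the table: ρ = 1.007 kg/m³.
Weight W = mg = 53.8 × 9.81 = 527.78 N; in level flight L = W.
Dynamic pressure q = 0.5 × 1.007 × 26.9² = 364.3 Pa.
Required CL = L/(qS) = 527.78/(364.3·2.77) = 0.523.
CD = 0.0255 + 0.0594 × 0.523² = 0.04175.
D = q·S·CD = 364.3 × 2.77 × 0.04175 = 42.13 N

D = 42.1 N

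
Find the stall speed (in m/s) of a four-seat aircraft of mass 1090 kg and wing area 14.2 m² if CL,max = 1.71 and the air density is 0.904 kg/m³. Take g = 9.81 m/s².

Stall occurs when L = W at CL,max. W = mg = 1090 × 9.81 = 10690 N.
From L = ½ρV²S·CL,max = W: V_stall = √(2W/(ρSCL,max)) = √(2·10690/(0.904·14.2·1.71))
V_stall = √974.3 = 31.2 m/s

V_stall = 31.2 m/s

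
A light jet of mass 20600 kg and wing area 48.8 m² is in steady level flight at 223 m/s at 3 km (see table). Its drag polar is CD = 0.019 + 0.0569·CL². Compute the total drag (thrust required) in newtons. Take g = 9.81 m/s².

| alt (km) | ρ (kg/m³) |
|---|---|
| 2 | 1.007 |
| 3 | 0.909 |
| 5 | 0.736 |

D = 23100 N

At 3 km, from the table: ρ = 0.909 kg/m³.
Level flight ⇒ L = W = m·g = 20600 × 9.81 = 2.0209×10^5 N.
Dynamic pressure q = 0.5 × 0.909 × 223² = 22600 Pa.
CL = W/(q·S) = 2.0209×10^5 / (22600 × 48.8) = 0.1832.
CD = 0.019 + 0.0569 × 0.1832² = 0.02091.
D = q·S·CD = 22600 × 48.8 × 0.02091 = 23060 N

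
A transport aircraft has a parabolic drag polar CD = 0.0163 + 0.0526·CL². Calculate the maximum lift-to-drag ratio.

For CD = CD0 + K·CL², (L/D)max occurs at CL* = √(CD0/K) and equals 1/(2√(K·CD0)).
(L/D)max = 1/(2√(0.0526 × 0.0163)) = 1/(2 × 0.02928) = 17.1

(L/D)max = 17.1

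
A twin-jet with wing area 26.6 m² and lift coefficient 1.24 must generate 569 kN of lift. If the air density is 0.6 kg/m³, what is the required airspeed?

L = ½ρv²S·CL ⇒ v = √(2L/(ρ·S·CL))
v = √(2 × 5.69×10^5 / (0.6 × 26.6 × 1.24)) = √57500 = 240 m/s

v = 240 m/s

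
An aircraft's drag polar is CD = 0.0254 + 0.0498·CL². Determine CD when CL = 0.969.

CD = 0.0722

CD = 0.0254 + 0.0498 × 0.969² = 0.0254 + 0.04676 = 0.0722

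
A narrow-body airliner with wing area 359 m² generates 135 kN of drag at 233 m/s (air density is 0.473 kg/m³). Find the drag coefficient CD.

CD = 0.0293

From D = ½ρv²S·CD, rearranging gives CD = 2D/(ρv²S).
CD = 2 × 1.35×10^5 / (0.473 × 233² × 359) = 0.0293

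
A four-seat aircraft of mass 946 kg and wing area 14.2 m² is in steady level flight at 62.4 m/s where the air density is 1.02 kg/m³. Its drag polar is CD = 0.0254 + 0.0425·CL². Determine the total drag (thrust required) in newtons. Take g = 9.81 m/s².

Weight W = mg = 946 × 9.81 = 9280.3 N; in level flight L = W.
q = ½ρv² = ½ × 1.02 × 62.4² = 1986 Pa.
Required CL = L/(qS) = 9280.3/(1986·14.2) = 0.3291.
CD = 0.0254 + 0.0425 × 0.3291² = 0.03.
D = q·S·CD = 1986 × 14.2 × 0.03 = 846 N

D = 846 N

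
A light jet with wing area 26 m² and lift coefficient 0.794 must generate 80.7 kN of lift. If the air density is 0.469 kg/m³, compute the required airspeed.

v = 129 m/s

L = ½ρv²S·CL ⇒ v = √(2L/(ρ·S·CL))
v = √(2 × 80700 / (0.469 × 26 × 0.794)) = √16670 = 129 m/s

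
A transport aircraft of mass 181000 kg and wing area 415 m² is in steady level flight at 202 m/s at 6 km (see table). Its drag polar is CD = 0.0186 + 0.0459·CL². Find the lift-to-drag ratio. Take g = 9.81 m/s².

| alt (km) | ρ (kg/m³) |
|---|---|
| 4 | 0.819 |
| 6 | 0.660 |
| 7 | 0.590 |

L/D = 13.7

At 6 km, from the table: ρ = 0.660 kg/m³.
Weight W = mg = 181000 × 9.81 = 1.7756×10^6 N; in level flight L = W.
Dynamic pressure q = 0.5 × 0.66 × 202² = 13470 Pa.
CL = 2W/(ρv²S) = 2×1.7756×10^6/(0.66×202²×415) = 0.3177.
CD = 0.0186 + 0.0459 × 0.3177² = 0.02323.
L/D = CL/CD = 0.3177 / 0.02323 = 13.7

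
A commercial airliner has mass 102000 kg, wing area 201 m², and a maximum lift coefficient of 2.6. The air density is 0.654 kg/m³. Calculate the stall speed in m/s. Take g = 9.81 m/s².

Stall occurs when L = W at CL,max. W = mg = 102000 × 9.81 = 1.001×10^6 N.
From L = ½ρV²S·CL,max = W: V_stall = √(2W/(ρSCL,max)) = √(2·1.001×10^6/(0.654·201·2.6))
V_stall = √5855 = 76.5 m/s

V_stall = 76.5 m/s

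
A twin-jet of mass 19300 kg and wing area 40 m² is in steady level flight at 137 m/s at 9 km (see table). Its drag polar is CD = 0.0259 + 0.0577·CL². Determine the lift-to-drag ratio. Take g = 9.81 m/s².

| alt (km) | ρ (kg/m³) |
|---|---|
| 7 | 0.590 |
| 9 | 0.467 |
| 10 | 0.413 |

L/D = 11.6

At 9 km, from the table: ρ = 0.467 kg/m³.
In steady level flight, lift balances weight: W = mg = 19300 × 9.81 = 1.8933×10^5 N.
q = ½ρv² = ½ × 0.467 × 137² = 4383 Pa.
Required CL = L/(qS) = 1.8933×10^5/(4383·40) = 1.08.
CD = 0.0259 + 0.0577 × 1.08² = 0.09321.
L/D = CL/CD = 1.08 / 0.09321 = 11.6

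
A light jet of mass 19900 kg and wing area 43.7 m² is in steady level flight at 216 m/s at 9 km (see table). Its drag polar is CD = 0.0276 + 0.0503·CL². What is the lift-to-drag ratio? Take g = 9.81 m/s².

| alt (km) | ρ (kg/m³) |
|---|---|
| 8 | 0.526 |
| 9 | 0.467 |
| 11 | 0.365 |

L/D = 11.4

At 9 km, from the table: ρ = 0.467 kg/m³.
In steady level flight, lift balances weight: W = mg = 19900 × 9.81 = 1.9522×10^5 N.
Dynamic pressure q = 0.5 × 0.467 × 216² = 10890 Pa.
CL = W/(q·S) = 1.9522×10^5 / (10890 × 43.7) = 0.4101.
CD = 0.0276 + 0.0503 × 0.4101² = 0.03606.
L/D = CL/CD = 0.4101 / 0.03606 = 11.4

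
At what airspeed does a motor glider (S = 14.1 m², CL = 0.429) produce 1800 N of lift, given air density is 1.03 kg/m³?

v = 24 m/s

L = ½ρv²S·CL ⇒ v = √(2L/(ρ·S·CL))
v = √(2 × 1800 / (1.03 × 14.1 × 0.429)) = √577.8 = 24 m/s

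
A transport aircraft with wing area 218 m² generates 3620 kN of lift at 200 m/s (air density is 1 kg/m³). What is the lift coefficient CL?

From L = ½ρv²S·CL, rearranging gives CL = 2L/(ρv²S).
CL = 2 × 3.62×10^6 / (1 × 200² × 218) = 0.83

CL = 0.83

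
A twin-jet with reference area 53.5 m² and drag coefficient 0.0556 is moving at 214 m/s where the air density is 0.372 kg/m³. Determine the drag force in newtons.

D = 25300 N

D = ½ρv²S·CD = ½ × 0.372 × 214² × 53.5 × 0.0556 = 25300 N ≈ 25.3 kN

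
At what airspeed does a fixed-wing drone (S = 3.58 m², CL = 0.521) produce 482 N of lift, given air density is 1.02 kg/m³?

v = 22.5 m/s

L = ½ρv²S·CL ⇒ v = √(2L/(ρ·S·CL))
v = √(2 × 482 / (1.02 × 3.58 × 0.521)) = √506.7 = 22.5 m/s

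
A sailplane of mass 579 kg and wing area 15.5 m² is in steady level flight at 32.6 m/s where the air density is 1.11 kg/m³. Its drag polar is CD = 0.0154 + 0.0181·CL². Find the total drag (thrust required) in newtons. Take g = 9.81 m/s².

Level flight ⇒ L = W = m·g = 579 × 9.81 = 5680 N.
Dynamic pressure q = 0.5 × 1.11 × 32.6² = 589.8 Pa.
CL = 2W/(ρv²S) = 2×5680/(1.11×32.6²×15.5) = 0.6213.
CD = 0.0154 + 0.0181 × 0.6213² = 0.02239.
D = q·S·CD = 589.8 × 15.5 × 0.02239 = 204.7 N

D = 205 N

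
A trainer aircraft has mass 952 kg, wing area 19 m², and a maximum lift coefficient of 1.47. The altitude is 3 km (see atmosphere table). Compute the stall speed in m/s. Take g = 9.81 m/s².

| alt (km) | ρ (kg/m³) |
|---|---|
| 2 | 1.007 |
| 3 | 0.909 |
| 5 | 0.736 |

V_stall = 27.1 m/s

At 3 km, from the table: ρ = 0.909 kg/m³.
Weight W = mg = 952 × 9.81 = 9339 N.
From L = ½ρV²S·CL,max = W: V_stall = √(2W/(ρSCL,max)) = √(2·9339/(0.909·19·1.47))
V_stall = √735.7 = 27.1 m/s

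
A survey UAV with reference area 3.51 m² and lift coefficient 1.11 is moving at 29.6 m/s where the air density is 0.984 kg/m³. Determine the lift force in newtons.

Dynamic pressure q = ½ρv² = ½ × 0.984 × 29.6² = 431.1 Pa.
L = q·S·CL = 431.1 × 3.51 × 1.11 = 1680 N

L = 1680 N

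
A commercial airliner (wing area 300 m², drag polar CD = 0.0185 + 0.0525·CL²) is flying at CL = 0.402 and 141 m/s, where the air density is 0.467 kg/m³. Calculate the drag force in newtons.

D = 37600 N

CD = 0.0185 + 0.0525 × 0.402² = 0.02698
D = ½ρv²S·CD = ½ × 0.467 × 141² × 300 × 0.02698 = 37600 N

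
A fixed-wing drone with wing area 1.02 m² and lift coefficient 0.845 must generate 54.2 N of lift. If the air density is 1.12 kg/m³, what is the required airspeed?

L = ½ρv²S·CL ⇒ v = √(2L/(ρ·S·CL))
v = √(2 × 54.2 / (1.12 × 1.02 × 0.845)) = √112.3 = 10.6 m/s

v = 10.6 m/s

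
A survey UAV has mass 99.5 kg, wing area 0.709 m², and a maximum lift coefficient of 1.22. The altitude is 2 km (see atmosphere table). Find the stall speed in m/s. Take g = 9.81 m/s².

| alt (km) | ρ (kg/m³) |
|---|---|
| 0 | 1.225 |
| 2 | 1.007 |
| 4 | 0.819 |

At 2 km, from the table: ρ = 1.007 kg/m³.
Stall occurs when L = W at CL,max. W = mg = 99.5 × 9.81 = 976.1 N.
V_stall = √(2W/(ρ·S·CL,max)) = √(2 × 976.1 / (1.007 × 0.709 × 1.22))
V_stall = √2241 = 47.3 m/s

V_stall = 47.3 m/s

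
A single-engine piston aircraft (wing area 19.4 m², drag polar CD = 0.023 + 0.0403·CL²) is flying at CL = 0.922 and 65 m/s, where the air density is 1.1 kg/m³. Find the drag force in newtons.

D = 2580 N

CD = 0.023 + 0.0403 × 0.922² = 0.05726
D = ½ρv²S·CD = ½ × 1.1 × 65² × 19.4 × 0.05726 = 2580 N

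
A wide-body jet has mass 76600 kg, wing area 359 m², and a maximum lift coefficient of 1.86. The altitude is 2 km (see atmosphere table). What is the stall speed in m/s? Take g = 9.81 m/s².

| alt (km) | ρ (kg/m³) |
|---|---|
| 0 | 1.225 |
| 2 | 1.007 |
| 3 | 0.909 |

V_stall = 47.3 m/s

At 2 km, from the table: ρ = 1.007 kg/m³.
Stall occurs when L = W at CL,max. W = mg = 76600 × 9.81 = 7.514×10^5 N.
V_stall = √(2W/(ρ·S·CL,max)) = √(2 × 7.514×10^5 / (1.007 × 359 × 1.86))
V_stall = √2235 = 47.3 m/s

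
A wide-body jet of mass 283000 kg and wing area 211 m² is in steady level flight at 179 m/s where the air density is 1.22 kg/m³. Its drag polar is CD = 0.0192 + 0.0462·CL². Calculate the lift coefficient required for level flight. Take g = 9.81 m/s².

Level flight ⇒ L = W = m·g = 283000 × 9.81 = 2.7762×10^6 N.
q = ½ρv² = ½ × 1.22 × 179² = 19550 Pa.
CL = W/(q·S) = 2.7762×10^6 / (19550 × 211) = 0.6732.

CL = 0.673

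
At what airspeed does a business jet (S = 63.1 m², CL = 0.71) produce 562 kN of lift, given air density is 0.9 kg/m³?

v = 167 m/s

L = ½ρv²S·CL ⇒ v = √(2L/(ρ·S·CL))
v = √(2 × 5.62×10^5 / (0.9 × 63.1 × 0.71)) = √27880 = 167 m/s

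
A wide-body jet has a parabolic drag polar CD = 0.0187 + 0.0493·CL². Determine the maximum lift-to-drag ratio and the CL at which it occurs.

(L/D)max = 16.5, at CL = 0.616

For CD = CD0 + K·CL², (L/D)max occurs at CL* = √(CD0/K) and equals 1/(2√(K·CD0)).
(L/D)max = 1/(2√(0.0493 × 0.0187)) = 1/(2 × 0.03036) = 16.5
CL* = √(0.0187/0.0493) = 0.616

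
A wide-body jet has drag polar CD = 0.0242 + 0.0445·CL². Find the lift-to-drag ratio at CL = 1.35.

CD = 0.0242 + 0.0445 × 1.35² = 0.1053
L/D = CL/CD = 1.35 / 0.1053 = 12.8

L/D = 12.8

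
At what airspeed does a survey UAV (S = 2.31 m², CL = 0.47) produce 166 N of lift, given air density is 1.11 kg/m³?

L = ½ρv²S·CL ⇒ v = √(2L/(ρ·S·CL))
v = √(2 × 166 / (1.11 × 2.31 × 0.47)) = √275.5 = 16.6 m/s

v = 16.6 m/s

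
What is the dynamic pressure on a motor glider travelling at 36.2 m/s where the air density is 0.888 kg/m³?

q = 582 Pa

q = ½ρv² = ½ × 0.888 × 36.2² = 582 Pa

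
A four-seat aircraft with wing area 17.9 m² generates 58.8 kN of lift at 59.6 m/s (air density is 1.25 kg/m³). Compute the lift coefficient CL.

CL = 1.48

From L = ½ρv²S·CL, rearranging gives CL = 2L/(ρv²S).
CL = 2 × 58800 / (1.25 × 59.6² × 17.9) = 1.48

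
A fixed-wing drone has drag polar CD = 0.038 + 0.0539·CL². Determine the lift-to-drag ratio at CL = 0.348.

L/D = 7.82

CD = 0.038 + 0.0539 × 0.348² = 0.04453
L/D = CL/CD = 0.348 / 0.04453 = 7.82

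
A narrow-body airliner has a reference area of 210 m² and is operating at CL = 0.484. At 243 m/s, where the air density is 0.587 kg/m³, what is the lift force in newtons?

L = ½ρv²S·CL = ½ × 0.587 × 243² × 210 × 0.484 = 1.76×10^6 N ≈ 1760 kN

L = 1.76×10^6 N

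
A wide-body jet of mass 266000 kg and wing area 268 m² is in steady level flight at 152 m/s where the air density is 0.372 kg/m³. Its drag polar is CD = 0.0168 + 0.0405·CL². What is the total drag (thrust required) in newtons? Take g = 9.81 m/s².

Weight W = mg = 266000 × 9.81 = 2.6095×10^6 N; in level flight L = W.
Dynamic pressure q = 0.5 × 0.372 × 152² = 4297 Pa.
CL = W/(q·S) = 2.6095×10^6 / (4297 × 268) = 2.266.
CD = 0.0168 + 0.0405 × 2.266² = 0.2247.
D = q·S·CD = 4297 × 268 × 0.2247 = 2.588×10^5 N

D = 2.59×10^5 N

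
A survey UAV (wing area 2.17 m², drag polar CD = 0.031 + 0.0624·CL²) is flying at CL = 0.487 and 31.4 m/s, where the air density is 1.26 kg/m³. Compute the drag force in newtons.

D = 61.7 N

CD = 0.031 + 0.0624 × 0.487² = 0.0458
D = ½ρv²S·CD = ½ × 1.26 × 31.4² × 2.17 × 0.0458 = 61.7 N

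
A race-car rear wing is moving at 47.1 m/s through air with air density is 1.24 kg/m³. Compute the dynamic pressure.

q = ½ρv² = ½ × 1.24 × 47.1² = 1380 Pa

q = 1380 Pa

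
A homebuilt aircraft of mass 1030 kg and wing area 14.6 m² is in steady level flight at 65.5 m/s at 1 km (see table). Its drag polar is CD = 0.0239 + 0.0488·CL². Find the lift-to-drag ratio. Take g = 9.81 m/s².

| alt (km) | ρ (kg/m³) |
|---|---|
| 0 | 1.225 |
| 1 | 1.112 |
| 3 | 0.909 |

At 1 km, from the table: ρ = 1.112 kg/m³.
Weight W = mg = 1030 × 9.81 = 10104 N; in level flight L = W.
Dynamic pressure q = 0.5 × 1.112 × 65.5² = 2385 Pa.
CL = W/(q·S) = 10104 / (2385 × 14.6) = 0.2901.
CD = 0.0239 + 0.0488 × 0.2901² = 0.02801.
L/D = CL/CD = 0.2901 / 0.02801 = 10.4

L/D = 10.4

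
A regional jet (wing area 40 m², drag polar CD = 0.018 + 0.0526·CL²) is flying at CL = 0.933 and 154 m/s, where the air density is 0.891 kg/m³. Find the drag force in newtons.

D = 27000 N

CD = 0.018 + 0.0526 × 0.933² = 0.06379
D = ½ρv²S·CD = ½ × 0.891 × 154² × 40 × 0.06379 = 27000 N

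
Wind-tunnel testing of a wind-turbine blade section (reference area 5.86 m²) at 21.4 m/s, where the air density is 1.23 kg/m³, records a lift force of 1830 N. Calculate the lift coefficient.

From L = ½ρv²S·CL, rearranging gives CL = 2L/(ρv²S).
CL = 2 × 1830 / (1.23 × 21.4² × 5.86) = 1.11

CL = 1.11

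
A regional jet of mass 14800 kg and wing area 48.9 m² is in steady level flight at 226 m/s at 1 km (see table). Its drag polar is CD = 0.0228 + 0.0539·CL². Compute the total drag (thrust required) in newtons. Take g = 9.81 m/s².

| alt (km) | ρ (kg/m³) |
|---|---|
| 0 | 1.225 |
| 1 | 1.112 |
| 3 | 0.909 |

At 1 km, from the table: ρ = 1.112 kg/m³.
In steady level flight, lift balances weight: W = mg = 14800 × 9.81 = 1.4519×10^5 N.
q = ½ρv² = ½ × 1.112 × 226² = 28400 Pa.
CL = 2W/(ρv²S) = 2×1.4519×10^5/(1.112×226²×48.9) = 0.1046.
CD = 0.0228 + 0.0539 × 0.1046² = 0.02339.
D = q·S·CD = 28400 × 48.9 × 0.02339 = 32480 N

D = 32500 N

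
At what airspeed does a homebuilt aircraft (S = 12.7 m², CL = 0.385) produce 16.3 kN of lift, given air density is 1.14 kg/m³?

v = 76.5 m/s

L = ½ρv²S·CL ⇒ v = √(2L/(ρ·S·CL))
v = √(2 × 16300 / (1.14 × 12.7 × 0.385)) = √5849 = 76.5 m/s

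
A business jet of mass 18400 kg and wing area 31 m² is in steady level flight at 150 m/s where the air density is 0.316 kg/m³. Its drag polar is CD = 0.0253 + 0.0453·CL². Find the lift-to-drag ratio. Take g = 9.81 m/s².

Weight W = mg = 18400 × 9.81 = 1.805×10^5 N; in level flight L = W.
q = ½ρv² = ½ × 0.316 × 150² = 3555 Pa.
CL = W/(q·S) = 1.805×10^5 / (3555 × 31) = 1.638.
CD = 0.0253 + 0.0453 × 1.638² = 0.1468.
L/D = CL/CD = 1.638 / 0.1468 = 11.2

L/D = 11.2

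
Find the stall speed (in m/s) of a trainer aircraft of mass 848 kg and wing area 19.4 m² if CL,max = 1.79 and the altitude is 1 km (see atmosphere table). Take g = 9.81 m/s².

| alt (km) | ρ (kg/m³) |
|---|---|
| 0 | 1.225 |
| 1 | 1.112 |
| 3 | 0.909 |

At 1 km, from the table: ρ = 1.112 kg/m³.
Stall occurs when L = W at CL,max. W = mg = 848 × 9.81 = 8319 N.
V_stall = √(2W/(ρ·S·CL,max)) = √(2 × 8319 / (1.112 × 19.4 × 1.79))
V_stall = √430.9 = 20.8 m/s

V_stall = 20.8 m/s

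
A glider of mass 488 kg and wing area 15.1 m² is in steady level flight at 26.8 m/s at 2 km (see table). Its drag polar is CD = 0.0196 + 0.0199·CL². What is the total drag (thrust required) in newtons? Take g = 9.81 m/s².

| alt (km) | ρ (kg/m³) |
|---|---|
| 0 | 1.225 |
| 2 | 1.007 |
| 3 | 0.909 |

At 2 km, from the table: ρ = 1.007 kg/m³.
In steady level flight, lift balances weight: W = mg = 488 × 9.81 = 4787.3 N.
Dynamic pressure q = 0.5 × 1.007 × 26.8² = 361.6 Pa.
CL = 2W/(ρv²S) = 2×4787.3/(1.007×26.8²×15.1) = 0.8767.
CD = 0.0196 + 0.0199 × 0.8767² = 0.03489.
D = q·S·CD = 361.6 × 15.1 × 0.03489 = 190.5 N

D = 191 N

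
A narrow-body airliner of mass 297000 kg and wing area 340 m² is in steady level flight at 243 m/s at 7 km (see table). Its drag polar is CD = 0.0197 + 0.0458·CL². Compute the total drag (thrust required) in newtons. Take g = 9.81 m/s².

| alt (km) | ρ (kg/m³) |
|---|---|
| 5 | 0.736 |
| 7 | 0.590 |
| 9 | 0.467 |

At 7 km, from the table: ρ = 0.590 kg/m³.
Level flight ⇒ L = W = m·g = 297000 × 9.81 = 2.9136×10^6 N.
q = ½ρv² = ½ × 0.59 × 243² = 17420 Pa.
CL = 2W/(ρv²S) = 2×2.9136×10^6/(0.59×243²×340) = 0.4919.
CD = 0.0197 + 0.0458 × 0.4919² = 0.03078.
D = q·S·CD = 17420 × 340 × 0.03078 = 1.823×10^5 N

D = 1.82×10^5 N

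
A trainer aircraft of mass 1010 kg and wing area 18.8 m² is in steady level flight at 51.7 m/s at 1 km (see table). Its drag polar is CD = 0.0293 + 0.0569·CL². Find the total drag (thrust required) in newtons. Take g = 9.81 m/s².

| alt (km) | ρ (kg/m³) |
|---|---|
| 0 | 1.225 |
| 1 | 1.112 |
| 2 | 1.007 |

At 1 km, from the table: ρ = 1.112 kg/m³.
Level flight ⇒ L = W = m·g = 1010 × 9.81 = 9908.1 N.
q = ½ρv² = ½ × 1.112 × 51.7² = 1486 Pa.
CL = 2W/(ρv²S) = 2×9908.1/(1.112×51.7²×18.8) = 0.3546.
CD = 0.0293 + 0.0569 × 0.3546² = 0.03646.
D = q·S·CD = 1486 × 18.8 × 0.03646 = 1019 N

D = 1020 N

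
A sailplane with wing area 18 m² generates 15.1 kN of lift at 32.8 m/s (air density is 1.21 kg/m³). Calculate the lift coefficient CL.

CL = 1.29

From L = ½ρv²S·CL, rearranging gives CL = 2L/(ρv²S).
CL = 2 × 15100 / (1.21 × 32.8² × 18) = 1.29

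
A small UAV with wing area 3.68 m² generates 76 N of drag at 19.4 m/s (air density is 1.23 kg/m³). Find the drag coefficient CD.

CD = 0.0892

From D = ½ρv²S·CD, rearranging gives CD = 2D/(ρv²S).
CD = 2 × 76 / (1.23 × 19.4² × 3.68) = 0.0892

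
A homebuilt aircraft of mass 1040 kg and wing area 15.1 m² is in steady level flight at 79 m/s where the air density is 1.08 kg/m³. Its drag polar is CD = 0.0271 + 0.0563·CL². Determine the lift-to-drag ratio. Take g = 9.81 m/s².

Weight W = mg = 1040 × 9.81 = 10202 N; in level flight L = W.
Dynamic pressure q = 0.5 × 1.08 × 79² = 3370 Pa.
CL = 2W/(ρv²S) = 2×10202/(1.08×79²×15.1) = 0.2005.
CD = 0.0271 + 0.0563 × 0.2005² = 0.02936.
L/D = CL/CD = 0.2005 / 0.02936 = 6.83

L/D = 6.83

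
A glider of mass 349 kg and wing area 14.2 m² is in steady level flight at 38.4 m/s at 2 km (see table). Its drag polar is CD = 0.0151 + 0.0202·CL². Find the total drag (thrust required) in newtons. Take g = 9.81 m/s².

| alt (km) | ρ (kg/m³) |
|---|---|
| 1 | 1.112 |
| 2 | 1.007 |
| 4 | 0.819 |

D = 182 N

At 2 km, from the table: ρ = 1.007 kg/m³.
In steady level flight, lift balances weight: W = mg = 349 × 9.81 = 3423.7 N.
Dynamic pressure q = 0.5 × 1.007 × 38.4² = 742.4 Pa.
CL = W/(q·S) = 3423.7 / (742.4 × 14.2) = 0.3247.
CD = 0.0151 + 0.0202 × 0.3247² = 0.01723.
D = q·S·CD = 742.4 × 14.2 × 0.01723 = 181.7 N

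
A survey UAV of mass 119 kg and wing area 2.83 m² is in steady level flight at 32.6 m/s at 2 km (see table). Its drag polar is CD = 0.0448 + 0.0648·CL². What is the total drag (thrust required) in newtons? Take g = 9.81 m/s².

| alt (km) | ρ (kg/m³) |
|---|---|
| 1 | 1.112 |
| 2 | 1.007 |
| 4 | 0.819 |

At 2 km, from the table: ρ = 1.007 kg/m³.
Weight W = mg = 119 × 9.81 = 1167.4 N; in level flight L = W.
q = ½ρv² = ½ × 1.007 × 32.6² = 535.1 Pa.
CL = 2W/(ρv²S) = 2×1167.4/(1.007×32.6²×2.83) = 0.7709.
CD = 0.0448 + 0.0648 × 0.7709² = 0.08331.
D = q·S·CD = 535.1 × 2.83 × 0.08331 = 126.2 N

D = 126 N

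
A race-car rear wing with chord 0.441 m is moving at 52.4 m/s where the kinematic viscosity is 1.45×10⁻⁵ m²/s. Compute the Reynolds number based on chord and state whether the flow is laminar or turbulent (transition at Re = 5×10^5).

Re = v·c/ν = 52.4 × 0.441 / (1.45×10⁻⁵) = 1.59×10^6
Since 1.59×10^6 > 5×10^5, the flow is turbulent.

Re = 1.59×10^6 (turbulent)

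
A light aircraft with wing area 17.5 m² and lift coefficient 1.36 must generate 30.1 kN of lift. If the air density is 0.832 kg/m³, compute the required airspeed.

L = ½ρv²S·CL ⇒ v = √(2L/(ρ·S·CL))
v = √(2 × 30100 / (0.832 × 17.5 × 1.36)) = √3040 = 55.1 m/s

v = 55.1 m/s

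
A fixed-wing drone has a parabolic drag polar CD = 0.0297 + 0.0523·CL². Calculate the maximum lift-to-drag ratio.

For CD = CD0 + K·CL², (L/D)max occurs at CL* = √(CD0/K) and equals 1/(2√(K·CD0)).
(L/D)max = 1/(2√(0.0523 × 0.0297)) = 1/(2 × 0.03941) = 12.7

(L/D)max = 12.7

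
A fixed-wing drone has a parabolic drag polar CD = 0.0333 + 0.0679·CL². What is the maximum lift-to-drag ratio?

For CD = CD0 + K·CL², (L/D)max occurs at CL* = √(CD0/K) and equals 1/(2√(K·CD0)).
(L/D)max = 1/(2√(0.0679 × 0.0333)) = 1/(2 × 0.04755) = 10.5

(L/D)max = 10.5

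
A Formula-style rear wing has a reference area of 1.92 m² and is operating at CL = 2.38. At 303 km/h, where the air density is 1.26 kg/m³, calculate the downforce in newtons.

Convert speed: v = 303 km/h ÷ 3.6 = 84.17 m/s.
Dynamic pressure q = ½ρv² = ½ × 1.26 × 84.17² = 4463 Pa.
L = q·S·CL = 4463 × 1.92 × 2.38 = 20400 N ≈ 20.4 kN

L = 20400 N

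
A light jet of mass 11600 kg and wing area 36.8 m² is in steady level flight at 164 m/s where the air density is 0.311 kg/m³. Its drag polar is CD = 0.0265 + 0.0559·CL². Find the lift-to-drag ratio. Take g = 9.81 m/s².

L/D = 13

Weight W = mg = 11600 × 9.81 = 1.138×10^5 N; in level flight L = W.
q = ½ρv² = ½ × 0.311 × 164² = 4182 Pa.
Required CL = L/(qS) = 1.138×10^5/(4182·36.8) = 0.7394.
CD = 0.0265 + 0.0559 × 0.7394² = 0.05706.
L/D = CL/CD = 0.7394 / 0.05706 = 13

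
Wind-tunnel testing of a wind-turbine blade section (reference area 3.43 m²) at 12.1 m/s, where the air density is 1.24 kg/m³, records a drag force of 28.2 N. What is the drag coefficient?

From D = ½ρv²S·CD, rearranging gives CD = 2D/(ρv²S).
CD = 2 × 28.2 / (1.24 × 12.1² × 3.43) = 0.0906

CD = 0.0906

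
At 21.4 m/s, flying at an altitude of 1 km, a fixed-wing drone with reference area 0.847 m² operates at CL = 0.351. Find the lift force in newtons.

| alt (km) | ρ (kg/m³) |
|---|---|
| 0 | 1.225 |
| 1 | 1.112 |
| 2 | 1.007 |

L = 75.7 N

At 1 km, from the table: ρ = 1.112 kg/m³.
L = ½ρv²S·CL = ½ × 1.112 × 21.4² × 0.847 × 0.351 = 75.7 N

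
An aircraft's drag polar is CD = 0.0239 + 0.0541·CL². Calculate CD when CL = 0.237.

CD = 0.0269

CD = 0.0239 + 0.0541 × 0.237² = 0.0239 + 0.003039 = 0.0269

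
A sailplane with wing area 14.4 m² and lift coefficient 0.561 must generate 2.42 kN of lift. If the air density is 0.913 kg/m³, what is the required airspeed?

v = 25.6 m/s

L = ½ρv²S·CL ⇒ v = √(2L/(ρ·S·CL))
v = √(2 × 2420 / (0.913 × 14.4 × 0.561)) = √656.2 = 25.6 m/s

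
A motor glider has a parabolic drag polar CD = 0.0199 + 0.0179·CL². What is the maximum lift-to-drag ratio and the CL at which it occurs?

For CD = CD0 + K·CL², (L/D)max occurs at CL* = √(CD0/K) and equals 1/(2√(K·CD0)).
(L/D)max = 1/(2√(0.0179 × 0.0199)) = 1/(2 × 0.01887) = 26.5
CL* = √(0.0199/0.0179) = 1.05

(L/D)max = 26.5, at CL = 1.05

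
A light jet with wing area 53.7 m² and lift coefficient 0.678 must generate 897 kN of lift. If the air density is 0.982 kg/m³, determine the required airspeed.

v = 224 m/s

L = ½ρv²S·CL ⇒ v = √(2L/(ρ·S·CL))
v = √(2 × 8.97×10^5 / (0.982 × 53.7 × 0.678)) = √50180 = 224 m/s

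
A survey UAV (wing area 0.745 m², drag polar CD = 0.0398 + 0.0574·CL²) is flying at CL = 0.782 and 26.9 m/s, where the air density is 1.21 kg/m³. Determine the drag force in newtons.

D = 24.4 N

CD = 0.0398 + 0.0574 × 0.782² = 0.0749
D = ½ρv²S·CD = ½ × 1.21 × 26.9² × 0.745 × 0.0749 = 24.4 N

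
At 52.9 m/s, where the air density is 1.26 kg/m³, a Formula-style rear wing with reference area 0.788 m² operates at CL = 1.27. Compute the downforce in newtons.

L = ½ρv²S·CL = ½ × 1.26 × 52.9² × 0.788 × 1.27 = 1760 N

L = 1760 N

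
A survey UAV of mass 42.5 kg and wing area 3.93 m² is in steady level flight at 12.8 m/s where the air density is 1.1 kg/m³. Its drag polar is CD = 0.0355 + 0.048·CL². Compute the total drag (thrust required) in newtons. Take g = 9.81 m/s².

D = 36.1 N

Weight W = mg = 42.5 × 9.81 = 416.93 N; in level flight L = W.
q = ½ρv² = ½ × 1.1 × 12.8² = 90.11 Pa.
CL = W/(q·S) = 416.93 / (90.11 × 3.93) = 1.177.
CD = 0.0355 + 0.048 × 1.177² = 0.102.
D = q·S·CD = 90.11 × 3.93 × 0.102 = 36.13 N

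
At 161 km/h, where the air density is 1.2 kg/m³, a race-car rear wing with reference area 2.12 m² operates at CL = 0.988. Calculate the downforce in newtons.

Convert speed: v = 161 km/h ÷ 3.6 = 44.72 m/s.
Dynamic pressure q = ½ρv² = ½ × 1.2 × 44.72² = 1200 Pa.
L = q·S·CL = 1200 × 2.12 × 0.988 = 2510 N

L = 2510 N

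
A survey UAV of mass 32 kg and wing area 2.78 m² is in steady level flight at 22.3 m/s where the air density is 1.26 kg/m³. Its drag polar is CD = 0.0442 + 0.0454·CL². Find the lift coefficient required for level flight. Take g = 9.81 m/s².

In steady level flight, lift balances weight: W = mg = 32 × 9.81 = 313.92 N.
Dynamic pressure q = 0.5 × 1.26 × 22.3² = 313.3 Pa.
CL = W/(q·S) = 313.92 / (313.3 × 2.78) = 0.3604.

CL = 0.36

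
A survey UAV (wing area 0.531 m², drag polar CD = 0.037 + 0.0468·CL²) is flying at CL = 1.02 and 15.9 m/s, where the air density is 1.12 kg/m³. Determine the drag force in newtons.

CD = 0.037 + 0.0468 × 1.02² = 0.08569
D = ½ρv²S·CD = ½ × 1.12 × 15.9² × 0.531 × 0.08569 = 6.44 N

D = 6.44 N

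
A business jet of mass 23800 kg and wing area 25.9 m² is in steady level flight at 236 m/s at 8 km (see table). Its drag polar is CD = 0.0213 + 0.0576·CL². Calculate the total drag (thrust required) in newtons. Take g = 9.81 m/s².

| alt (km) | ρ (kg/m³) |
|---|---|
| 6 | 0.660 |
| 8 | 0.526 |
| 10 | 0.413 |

At 8 km, from the table: ρ = 0.526 kg/m³.
Level flight ⇒ L = W = m·g = 23800 × 9.81 = 2.3348×10^5 N.
q = ½ρv² = ½ × 0.526 × 236² = 14650 Pa.
CL = W/(q·S) = 2.3348×10^5 / (14650 × 25.9) = 0.6154.
CD = 0.0213 + 0.0576 × 0.6154² = 0.04312.
D = q·S·CD = 14650 × 25.9 × 0.04312 = 16360 N

D = 16400 N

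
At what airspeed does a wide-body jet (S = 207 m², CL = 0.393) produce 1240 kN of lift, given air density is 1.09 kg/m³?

v = 167 m/s

L = ½ρv²S·CL ⇒ v = √(2L/(ρ·S·CL))
v = √(2 × 1.24×10^6 / (1.09 × 207 × 0.393)) = √27970 = 167 m/s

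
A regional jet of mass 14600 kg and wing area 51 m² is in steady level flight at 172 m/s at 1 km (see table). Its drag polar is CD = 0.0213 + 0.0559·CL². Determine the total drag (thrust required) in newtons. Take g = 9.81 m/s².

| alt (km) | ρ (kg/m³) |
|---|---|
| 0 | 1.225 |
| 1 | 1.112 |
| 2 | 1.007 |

D = 19200 N

At 1 km, from the table: ρ = 1.112 kg/m³.
In steady level flight, lift balances weight: W = mg = 14600 × 9.81 = 1.4323×10^5 N.
Dynamic pressure q = 0.5 × 1.112 × 172² = 16450 Pa.
CL = 2W/(ρv²S) = 2×1.4323×10^5/(1.112×172²×51) = 0.1707.
CD = 0.0213 + 0.0559 × 0.1707² = 0.02293.
D = q·S·CD = 16450 × 51 × 0.02293 = 19240 N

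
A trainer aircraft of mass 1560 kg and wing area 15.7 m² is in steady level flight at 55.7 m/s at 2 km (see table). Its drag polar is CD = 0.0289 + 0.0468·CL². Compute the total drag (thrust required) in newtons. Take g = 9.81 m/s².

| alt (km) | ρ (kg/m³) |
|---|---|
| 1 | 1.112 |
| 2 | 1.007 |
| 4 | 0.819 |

At 2 km, from the table: ρ = 1.007 kg/m³.
Level flight ⇒ L = W = m·g = 1560 × 9.81 = 15304 N.
Dynamic pressure q = 0.5 × 1.007 × 55.7² = 1562 Pa.
CL = 2W/(ρv²S) = 2×15304/(1.007×55.7²×15.7) = 0.624.
CD = 0.0289 + 0.0468 × 0.624² = 0.04712.
D = q·S·CD = 1562 × 15.7 × 0.04712 = 1156 N

D = 1160 N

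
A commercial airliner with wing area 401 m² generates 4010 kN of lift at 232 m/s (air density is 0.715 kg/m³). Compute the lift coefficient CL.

CL = 0.52

From L = ½ρv²S·CL, rearranging gives CL = 2L/(ρv²S).
CL = 2 × 4.01×10^6 / (0.715 × 232² × 401) = 0.52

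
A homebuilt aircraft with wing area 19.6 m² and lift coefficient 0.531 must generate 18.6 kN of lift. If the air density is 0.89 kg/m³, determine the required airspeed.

L = ½ρv²S·CL ⇒ v = √(2L/(ρ·S·CL))
v = √(2 × 18600 / (0.89 × 19.6 × 0.531)) = √4016 = 63.4 m/s

v = 63.4 m/s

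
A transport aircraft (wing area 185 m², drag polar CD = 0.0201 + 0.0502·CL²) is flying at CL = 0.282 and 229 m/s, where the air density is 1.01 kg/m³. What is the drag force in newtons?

D = 1.18×10^5 N

CD = 0.0201 + 0.0502 × 0.282² = 0.02409
D = ½ρv²S·CD = ½ × 1.01 × 229² × 185 × 0.02409 = 1.18×10^5 N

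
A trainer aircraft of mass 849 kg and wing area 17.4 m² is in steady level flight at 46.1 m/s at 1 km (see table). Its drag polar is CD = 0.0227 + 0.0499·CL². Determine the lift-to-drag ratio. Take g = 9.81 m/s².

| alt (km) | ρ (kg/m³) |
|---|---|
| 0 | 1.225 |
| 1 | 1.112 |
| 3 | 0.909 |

L/D = 13.1

At 1 km, from the table: ρ = 1.112 kg/m³.
In steady level flight, lift balances weight: W = mg = 849 × 9.81 = 8328.7 N.
Dynamic pressure q = 0.5 × 1.112 × 46.1² = 1182 Pa.
Required CL = L/(qS) = 8328.7/(1182·17.4) = 0.4051.
CD = 0.0227 + 0.0499 × 0.4051² = 0.03089.
L/D = CL/CD = 0.4051 / 0.03089 = 13.1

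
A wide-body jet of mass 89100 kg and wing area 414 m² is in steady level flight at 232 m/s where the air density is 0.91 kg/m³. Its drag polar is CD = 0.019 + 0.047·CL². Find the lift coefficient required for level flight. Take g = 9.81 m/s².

CL = 0.0862

Level flight ⇒ L = W = m·g = 89100 × 9.81 = 8.7407×10^5 N.
q = ½ρv² = ½ × 0.91 × 232² = 24490 Pa.
CL = W/(q·S) = 8.7407×10^5 / (24490 × 414) = 0.08621.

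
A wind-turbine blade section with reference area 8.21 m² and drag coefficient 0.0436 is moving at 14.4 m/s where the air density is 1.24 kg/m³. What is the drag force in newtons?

D = ½ρv²S·CD = ½ × 1.24 × 14.4² × 8.21 × 0.0436 = 46 N

D = 46 N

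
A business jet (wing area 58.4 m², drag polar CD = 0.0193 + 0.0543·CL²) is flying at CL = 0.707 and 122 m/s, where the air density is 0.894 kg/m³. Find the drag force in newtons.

CD = 0.0193 + 0.0543 × 0.707² = 0.04644
D = ½ρv²S·CD = ½ × 0.894 × 122² × 58.4 × 0.04644 = 18000 N

D = 18000 N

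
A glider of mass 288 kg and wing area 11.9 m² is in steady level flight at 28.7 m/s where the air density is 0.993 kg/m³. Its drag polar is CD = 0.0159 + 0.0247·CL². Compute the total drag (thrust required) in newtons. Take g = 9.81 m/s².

In steady level flight, lift balances weight: W = mg = 288 × 9.81 = 2825.3 N.
q = ½ρv² = ½ × 0.993 × 28.7² = 409 Pa.
Required CL = L/(qS) = 2825.3/(409·11.9) = 0.5805.
CD = 0.0159 + 0.0247 × 0.5805² = 0.02422.
D = q·S·CD = 409 × 11.9 × 0.02422 = 117.9 N

D = 118 N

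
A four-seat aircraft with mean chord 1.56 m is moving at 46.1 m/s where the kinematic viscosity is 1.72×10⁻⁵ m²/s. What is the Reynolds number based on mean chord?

Re = v·c/ν = 46.1 × 1.56 / (1.72×10⁻⁵) = 4.18×10^6

Re = 4.18×10^6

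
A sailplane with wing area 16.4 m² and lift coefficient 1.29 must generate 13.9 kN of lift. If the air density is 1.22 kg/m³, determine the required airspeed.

v = 32.8 m/s

L = ½ρv²S·CL ⇒ v = √(2L/(ρ·S·CL))
v = √(2 × 13900 / (1.22 × 16.4 × 1.29)) = √1077 = 32.8 m/s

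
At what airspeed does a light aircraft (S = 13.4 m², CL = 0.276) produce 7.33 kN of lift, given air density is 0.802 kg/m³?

L = ½ρv²S·CL ⇒ v = √(2L/(ρ·S·CL))
v = √(2 × 7330 / (0.802 × 13.4 × 0.276)) = √4942 = 70.3 m/s

v = 70.3 m/s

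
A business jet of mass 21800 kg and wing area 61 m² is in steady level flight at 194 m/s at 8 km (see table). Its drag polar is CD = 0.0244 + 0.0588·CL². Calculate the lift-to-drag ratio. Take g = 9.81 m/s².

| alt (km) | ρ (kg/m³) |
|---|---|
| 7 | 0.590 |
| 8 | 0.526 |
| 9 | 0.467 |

At 8 km, from the table: ρ = 0.526 kg/m³.
In steady level flight, lift balances weight: W = mg = 21800 × 9.81 = 2.1386×10^5 N.
Dynamic pressure q = 0.5 × 0.526 × 194² = 9898 Pa.
CL = W/(q·S) = 2.1386×10^5 / (9898 × 61) = 0.3542.
CD = 0.0244 + 0.0588 × 0.3542² = 0.03178.
L/D = CL/CD = 0.3542 / 0.03178 = 11.1

L/D = 11.1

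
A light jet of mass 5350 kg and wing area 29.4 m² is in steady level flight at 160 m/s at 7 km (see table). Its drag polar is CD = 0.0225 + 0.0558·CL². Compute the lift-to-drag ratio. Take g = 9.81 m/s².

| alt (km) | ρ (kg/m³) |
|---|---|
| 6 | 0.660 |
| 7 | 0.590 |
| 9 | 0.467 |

At 7 km, from the table: ρ = 0.590 kg/m³.
Level flight ⇒ L = W = m·g = 5350 × 9.81 = 52484 N.
Dynamic pressure q = 0.5 × 0.59 × 160² = 7552 Pa.
Required CL = L/(qS) = 52484/(7552·29.4) = 0.2364.
CD = 0.0225 + 0.0558 × 0.2364² = 0.02562.
L/D = CL/CD = 0.2364 / 0.02562 = 9.23

L/D = 9.23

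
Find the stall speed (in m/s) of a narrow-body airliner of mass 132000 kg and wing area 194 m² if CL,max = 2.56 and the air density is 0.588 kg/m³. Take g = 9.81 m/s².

V_stall = 94.2 m/s

Stall occurs when L = W at CL,max. W = mg = 132000 × 9.81 = 1.295×10^6 N.
From L = ½ρV²S·CL,max = W: V_stall = √(2W/(ρSCL,max)) = √(2·1.295×10^6/(0.588·194·2.56))
V_stall = √8869 = 94.2 m/s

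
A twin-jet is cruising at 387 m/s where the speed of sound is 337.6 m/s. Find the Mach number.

M = v/a = 387 / 337.6 = 1.15

M = 1.15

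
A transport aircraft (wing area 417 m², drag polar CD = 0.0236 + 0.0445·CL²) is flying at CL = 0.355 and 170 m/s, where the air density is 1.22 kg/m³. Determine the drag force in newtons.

CD = 0.0236 + 0.0445 × 0.355² = 0.02921
D = ½ρv²S·CD = ½ × 1.22 × 170² × 417 × 0.02921 = 2.15×10^5 N

D = 2.15×10^5 N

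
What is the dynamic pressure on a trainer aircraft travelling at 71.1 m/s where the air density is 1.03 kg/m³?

q = ½ρv² = ½ × 1.03 × 71.1² = 2600 Pa

q = 2600 Pa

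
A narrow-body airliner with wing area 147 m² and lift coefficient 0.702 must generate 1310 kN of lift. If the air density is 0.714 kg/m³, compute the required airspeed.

v = 189 m/s

L = ½ρv²S·CL ⇒ v = √(2L/(ρ·S·CL))
v = √(2 × 1.31×10^6 / (0.714 × 147 × 0.702)) = √35560 = 189 m/s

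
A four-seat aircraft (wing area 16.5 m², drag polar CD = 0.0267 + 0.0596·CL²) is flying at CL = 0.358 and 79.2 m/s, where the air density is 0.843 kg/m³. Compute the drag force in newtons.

D = 1500 N

CD = 0.0267 + 0.0596 × 0.358² = 0.03434
D = ½ρv²S·CD = ½ × 0.843 × 79.2² × 16.5 × 0.03434 = 1500 N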